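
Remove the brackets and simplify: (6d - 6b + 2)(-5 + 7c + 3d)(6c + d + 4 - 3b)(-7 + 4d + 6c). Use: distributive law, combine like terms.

-918cd - 610cd^2 - 1200c^2d - 760d^2 + 66d^3 + 582d + 390bd + 624bd^2 + 1992bcd + 1908c^2d^2 + 1512c^3d + 708cd^3 - 1536bcd^2 - 2664bc^2d + 72d^4 - 288bd^3 + 1110bc + 1584bc^2 - 1050b + 630b^2 - 738b^2d - 1422b^2c - 1512bc^3 + 828b^2cd + 756b^2c^2 + 216b^2d^2 - 212c - 612c^2 + 280 + 504c^3

(6d - 6b + 2)(-5 + 7c + 3d)(6c + d + 4 - 3b)(-7 + 4d + 6c)
= (-30d + 42cd + 18d^2 + 30b - 42bc - 18bd - 10 + 14c + 6d)(6c + d + 4 - 3b)(-7 + 4d + 6c)    [distributive law]
= (-24d + 42cd + 18d^2 + 30b - 42bc - 18bd - 10 + 14c)(6c + d + 4 - 3b)(-7 + 4d + 6c)    [combine like terms]
= (-144cd - 24d^2 - 96d + 72bd + 252c^2d + 42cd^2 + 168cd - 126bcd + 108cd^2 + 18d^3 + 72d^2 - 54bd^2 + 180bc + 30bd + 120b - 90b^2 - 252bc^2 - 42bcd - 168bc + 126b^2c - 108bcd - 18bd^2 - 72bd + 54b^2d - 60c - 10d - 40 + 30b + 84c^2 + 14cd + 56c - 42bc)(-7 + 4d + 6c)    [distributive law]
= (38cd + 48d^2 - 106d + 30bd + 252c^2d + 150cd^2 - 276bcd + 18d^3 - 72bd^2 - 30bc + 150b - 90b^2 - 252bc^2 + 126b^2c + 54b^2d - 4c - 40 + 84c^2)(-7 + 4d + 6c)    [combine like terms]
= -266cd + 152cd^2 + 228c^2d - 336d^2 + 192d^3 + 288cd^2 + 742d - 424d^2 - 636cd - 210bd + 120bd^2 + 180bcd - 1764c^2d + 1008c^2d^2 + 1512c^3d - 1050cd^2 + 600cd^3 + 900c^2d^2 + 1932bcd - 1104bcd^2 - 1656bc^2d - 126d^3 + 72d^4 + 108cd^3 + 504bd^2 - 288bd^3 - 432bcd^2 + 210bc - 120bcd - 180bc^2 - 1050b + 600bd + 900bc + 630b^2 - 360b^2d - 540b^2c + 1764bc^2 - 1008bc^2d - 1512bc^3 - 882b^2c + 504b^2cd + 756b^2c^2 - 378b^2d + 216b^2d^2 + 324b^2cd + 28c - 16cd - 24c^2 + 280 - 160d - 240c - 588c^2 + 336c^2d + 504c^3    [distributive law]
= -918cd - 610cd^2 - 1200c^2d - 760d^2 + 66d^3 + 582d + 390bd + 624bd^2 + 1992bcd + 1908c^2d^2 + 1512c^3d + 708cd^3 - 1536bcd^2 - 2664bc^2d + 72d^4 - 288bd^3 + 1110bc + 1584bc^2 - 1050b + 630b^2 - 738b^2d - 1422b^2c - 1512bc^3 + 828b^2cd + 756b^2c^2 + 216b^2d^2 - 212c - 612c^2 + 280 + 504c^3    [combine like terms]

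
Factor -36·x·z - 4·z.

4·z(-9·x - 1)

-36·x·z - 4·z
= 4(-9·x·z - z)    [factor out 4]
= 4·z(-9·x - 1)    [factor out z]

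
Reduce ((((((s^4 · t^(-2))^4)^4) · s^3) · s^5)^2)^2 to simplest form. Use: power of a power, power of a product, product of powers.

((((((s^4 · t^(-2))^4)^4) · s^3) · s^5)^2)^2
= (((((s^4 · t^(-2))^4)^4) · s^3) · s^5)^4    [power of a power]
= (((((s^4 · t^(-2))^4)^4) · s^3)^4) · ((s^5)^4)    [power of a product]
= (((((s^4 · t^(-2))^4)^4)^4) · ((s^3)^4)) · ((s^5)^4)    [power of a product]
= ((((s^4 · t^(-2))^4)^16) · ((s^3)^4)) · ((s^5)^4)    [power of a power]
= (((s^4 · t^(-2))^64) · ((s^3)^4)) · ((s^5)^4)    [power of a power]
= ((((s^4)^64) · ((t^(-2))^64)) · ((s^3)^4)) · ((s^5)^4)    [power of a product]
= ((s^256 · ((t^(-2))^64)) · ((s^3)^4)) · ((s^5)^4)    [power of a power]
= ((s^256 · t^(-128)) · ((s^3)^4)) · ((s^5)^4)    [power of a power]
= ((s^256 · t^(-128)) · s^12) · ((s^5)^4)    [power of a power]
= ((s^256 · t^(-128)) · s^12) · s^20    [power of a power]
= s^288t^(-128)    [product of powers]

s^288t^(-128)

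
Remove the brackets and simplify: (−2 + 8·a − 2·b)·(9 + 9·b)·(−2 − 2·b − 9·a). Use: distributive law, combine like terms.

(−2 + 8·a − 2·b)·(9 + 9·b)·(−2 − 2·b − 9·a)
= (−18 − 18·b + 72·a + 72·a·b − 18·b − 18·b^2)·(−2 − 2·b − 9·a)    [distributive law]
= (−18 − 36·b + 72·a + 72·a·b − 18·b^2)·(−2 − 2·b − 9·a)    [combine like terms]
= 36 + 36·b + 162·a + 72·b + 72·b^2 + 324·a·b − 144·a − 144·a·b − 648·a^2 − 144·a·b − 144·a·b^2 − 648·a^2·b + 36·b^2 + 36·b^3 + 162·a·b^2    [distributive law]
= 36 + 108·b + 18·a + 108·b^2 + 36·a·b − 648·a^2 + 18·a·b^2 − 648·a^2·b + 36·b^3    [combine like terms]

36 + 108·b + 18·a + 108·b^2 + 36·a·b − 648·a^2 + 18·a·b^2 − 648·a^2·b + 36·b^3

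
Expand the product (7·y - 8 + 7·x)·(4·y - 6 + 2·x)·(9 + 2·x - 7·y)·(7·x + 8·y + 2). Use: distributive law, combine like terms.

10002·x·y^2 + 5768·y^3 - 6476·y^2 - 1778·x^2·y^2 - 3276·x·y^3 - 1568·y^4 - 9150·x·y + 1452·y + 4504·x^2·y + 126·x^3·y + 2172·x + 864 - 2962·x^2 + 126·x^3 + 196·x^4

(7·y - 8 + 7·x)·(4·y - 6 + 2·x)·(9 + 2·x - 7·y)·(7·x + 8·y + 2)
= (28·y^2 - 42·y + 14·x·y - 32·y + 48 - 16·x + 28·x·y - 42·x + 14·x^2)·(9 + 2·x - 7·y)·(7·x + 8·y + 2)    [distributive law]
= (28·y^2 - 74·y + 42·x·y + 48 - 58·x + 14·x^2)·(9 + 2·x - 7·y)·(7·x + 8·y + 2)    [combine like terms]
= (252·y^2 + 56·x·y^2 - 196·y^3 - 666·y - 148·x·y + 518·y^2 + 378·x·y + 84·x^2·y - 294·x·y^2 + 432 + 96·x - 336·y - 522·x - 116·x^2 + 406·x·y + 126·x^2 + 28·x^3 - 98·x^2·y)·(7·x + 8·y + 2)    [distributive law]
= (770·y^2 - 238·x·y^2 - 196·y^3 - 1002·y + 636·x·y - 14·x^2·y + 432 - 426·x + 10·x^2 + 28·x^3)·(7·x + 8·y + 2)    [combine like terms]
= 5390·x·y^2 + 6160·y^3 + 1540·y^2 - 1666·x^2·y^2 - 1904·x·y^3 - 476·x·y^2 - 1372·x·y^3 - 1568·y^4 - 392·y^3 - 7014·x·y - 8016·y^2 - 2004·y + 4452·x^2·y + 5088·x·y^2 + 1272·x·y - 98·x^3·y - 112·x^2·y^2 - 28·x^2·y + 3024·x + 3456·y + 864 - 2982·x^2 - 3408·x·y - 852·x + 70·x^3 + 80·x^2·y + 20·x^2 + 196·x^4 + 224·x^3·y + 56·x^3    [distributive law]
= 10002·x·y^2 + 5768·y^3 - 6476·y^2 - 1778·x^2·y^2 - 3276·x·y^3 - 1568·y^4 - 9150·x·y + 1452·y + 4504·x^2·y + 126·x^3·y + 2172·x + 864 - 2962·x^2 + 126·x^3 + 196·x^4    [combine like terms]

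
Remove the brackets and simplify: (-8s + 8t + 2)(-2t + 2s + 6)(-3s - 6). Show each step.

(-8s + 8t + 2)(-2t + 2s + 6)(-3s - 6)
= (16st - 16s^2 - 48s - 16t^2 + 16st + 48t - 4t + 4s + 12)(-3s - 6)    [distributive law]
= (32st - 16s^2 - 44s - 16t^2 + 44t + 12)(-3s - 6)    [combine like terms]
= -96s^2t - 192st + 48s^3 + 96s^2 + 132s^2 + 264s + 48st^2 + 96t^2 - 132st - 264t - 36s - 72    [distributive law]
= -96s^2t - 324st + 48s^3 + 228s^2 + 228s + 48st^2 + 96t^2 - 264t - 72    [combine like terms]

-96s^2t - 324st + 48s^3 + 228s^2 + 228s + 48st^2 + 96t^2 - 264t - 72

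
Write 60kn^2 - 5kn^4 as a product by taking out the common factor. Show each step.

60kn^2 - 5kn^4
= 5(12kn^2 - kn^4)    [factor out 5]
= 5kn^2(12 - n^2)    [factor out kn^2]

5kn^2(12 - n^2)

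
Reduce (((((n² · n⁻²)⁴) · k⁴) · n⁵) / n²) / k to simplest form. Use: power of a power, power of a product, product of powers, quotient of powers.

k³·n³

(((((n² · n⁻²)⁴) · k⁴) · n⁵) / n²) / k
= ((((((n²)⁴) · ((n⁻²)⁴)) · k⁴) · n⁵) / n²) / k    [power of a product]
= ((((n⁸ · ((n⁻²)⁴)) · k⁴) · n⁵) / n²) / k    [power of a power]
= ((((n⁸ · n⁻⁸) · k⁴) · n⁵) / n²) / k    [power of a power]
= (((n⁰ · k⁴) · n⁵) / n²) / k    [product of powers]
= k³·n³    [quotient of powers; product of powers]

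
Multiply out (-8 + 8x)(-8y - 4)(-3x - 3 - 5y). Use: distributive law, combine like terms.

160xy - 352y - 320y^2 - 96 + 192x^2y + 320xy^2 + 96x^2

(-8 + 8x)(-8y - 4)(-3x - 3 - 5y)
= (64y + 32 - 64xy - 32x)(-3x - 3 - 5y)    [distributive law]
= -192xy - 192y - 320y^2 - 96x - 96 - 160y + 192x^2y + 192xy + 320xy^2 + 96x^2 + 96x + 160xy    [distributive law]
= 160xy - 352y - 320y^2 - 96 + 192x^2y + 320xy^2 + 96x^2    [combine like terms]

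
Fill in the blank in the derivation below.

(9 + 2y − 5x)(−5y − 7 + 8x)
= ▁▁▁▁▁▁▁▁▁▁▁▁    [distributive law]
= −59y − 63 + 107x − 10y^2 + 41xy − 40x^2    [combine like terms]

After distributive law, the bracketed line is:

−45y − 63 + 72x − 10y^2 − 14y + 16xy + 25xy + 35x − 40x^2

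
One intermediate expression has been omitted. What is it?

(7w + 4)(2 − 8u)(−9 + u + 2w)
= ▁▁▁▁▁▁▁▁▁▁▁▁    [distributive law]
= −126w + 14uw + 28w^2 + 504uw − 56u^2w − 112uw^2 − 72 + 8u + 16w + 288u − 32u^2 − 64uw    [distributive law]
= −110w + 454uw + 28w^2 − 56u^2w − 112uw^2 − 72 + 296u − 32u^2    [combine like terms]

After distributive law, the bracketed line is:

(14w − 56uw + 8 − 32u)(−9 + u + 2w)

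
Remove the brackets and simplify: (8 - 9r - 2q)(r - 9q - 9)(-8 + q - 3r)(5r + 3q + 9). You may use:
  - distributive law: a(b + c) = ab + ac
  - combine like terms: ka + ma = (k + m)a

-4235r² - 3117qr - 1584r - 4704qr² - 1908q²r - 732r³ - 702q² + 4968q - 432q³ + 5184 - 1149qr³ - 613q²r² + 135r⁴ + 165q³r + 54q⁴

(8 - 9r - 2q)(r - 9q - 9)(-8 + q - 3r)(5r + 3q + 9)
= (8r - 72q - 72 - 9r² + 81qr + 81r - 2qr + 18q² + 18q)(-8 + q - 3r)(5r + 3q + 9)    [distributive law]
= (89r - 54q - 72 - 9r² + 79qr + 18q²)(-8 + q - 3r)(5r + 3q + 9)    [combine like terms]
= (-712r + 89qr - 267r² + 432q - 54q² + 162qr + 576 - 72q + 216r + 72r² - 9qr² + 27r³ - 632qr + 79q²r - 237qr² - 144q² + 18q³ - 54q²r)(5r + 3q + 9)    [distributive law]
= (-496r - 381qr - 195r² + 360q - 198q² + 576 - 246qr² + 27r³ + 25q²r + 18q³)(5r + 3q + 9)    [combine like terms]
= -2480r² - 1488qr - 4464r - 1905qr² - 1143q²r - 3429qr - 975r³ - 585qr² - 1755r² + 1800qr + 1080q² + 3240q - 990q²r - 594q³ - 1782q² + 2880r + 1728q + 5184 - 1230qr³ - 738q²r² - 2214qr² + 135r⁴ + 81qr³ + 243r³ + 125q²r² + 75q³r + 225q²r + 90q³r + 54q⁴ + 162q³    [distributive law]
= -4235r² - 3117qr - 1584r - 4704qr² - 1908q²r - 732r³ - 702q² + 4968q - 432q³ + 5184 - 1149qr³ - 613q²r² + 135r⁴ + 165q³r + 54q⁴    [combine like terms]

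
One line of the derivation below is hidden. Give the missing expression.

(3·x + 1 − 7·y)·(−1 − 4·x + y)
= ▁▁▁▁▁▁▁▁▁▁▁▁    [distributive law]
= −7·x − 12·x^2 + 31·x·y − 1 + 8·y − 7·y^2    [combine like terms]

By distributive law:

−3·x − 12·x^2 + 3·x·y − 1 − 4·x + y + 7·y + 28·x·y − 7·y^2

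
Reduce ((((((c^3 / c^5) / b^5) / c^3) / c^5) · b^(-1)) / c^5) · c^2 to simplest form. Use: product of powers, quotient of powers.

b^(-6)c^(-13)

((((((c^3 / c^5) / b^5) / c^3) / c^5) · b^(-1)) / c^5) · c^2
= (((((c^(-2) / b^5) / c^3) / c^5) · b^(-1)) / c^5) · c^2    [quotient of powers]
= b^(-6)c^(-13)    [quotient of powers; product of powers]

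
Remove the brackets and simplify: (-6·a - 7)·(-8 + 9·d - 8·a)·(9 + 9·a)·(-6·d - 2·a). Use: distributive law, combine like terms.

-7506·a·d - 2880·a² - 6102·a²·d - 2736·a³ + 6318·a·d² + 2916·a²·d² - 1620·a³·d - 864·a⁴ - 3024·d - 1008·a + 3402·d²

(-6·a - 7)·(-8 + 9·d - 8·a)·(9 + 9·a)·(-6·d - 2·a)
= (48·a - 54·a·d + 48·a² + 56 - 63·d + 56·a)·(9 + 9·a)·(-6·d - 2·a)    [distributive law]
= (104·a - 54·a·d + 48·a² + 56 - 63·d)·(9 + 9·a)·(-6·d - 2·a)    [combine like terms]
= (936·a + 936·a² - 486·a·d - 486·a²·d + 432·a² + 432·a³ + 504 + 504·a - 567·d - 567·a·d)·(-6·d - 2·a)    [distributive law]
= (1440·a + 1368·a² - 1053·a·d - 486·a²·d + 432·a³ + 504 - 567·d)·(-6·d - 2·a)    [combine like terms]
= -8640·a·d - 2880·a² - 8208·a²·d - 2736·a³ + 6318·a·d² + 2106·a²·d + 2916·a²·d² + 972·a³·d - 2592·a³·d - 864·a⁴ - 3024·d - 1008·a + 3402·d² + 1134·a·d    [distributive law]
= -7506·a·d - 2880·a² - 6102·a²·d - 2736·a³ + 6318·a·d² + 2916·a²·d² - 1620·a³·d - 864·a⁴ - 3024·d - 1008·a + 3402·d²    [combine like terms]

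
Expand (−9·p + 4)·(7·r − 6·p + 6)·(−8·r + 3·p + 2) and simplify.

504·p·r^2 − 621·p^2·r + 582·p·r + 162·p^3 − 126·p^2 − 84·p − 224·r^2 − 136·r + 48

(−9·p + 4)·(7·r − 6·p + 6)·(−8·r + 3·p + 2)
= (−63·p·r + 54·p^2 − 54·p + 28·r − 24·p + 24)·(−8·r + 3·p + 2)    [distributive law]
= (−63·p·r + 54·p^2 − 78·p + 28·r + 24)·(−8·r + 3·p + 2)    [combine like terms]
= 504·p·r^2 − 189·p^2·r − 126·p·r − 432·p^2·r + 162·p^3 + 108·p^2 + 624·p·r − 234·p^2 − 156·p − 224·r^2 + 84·p·r + 56·r − 192·r + 72·p + 48    [distributive law]
= 504·p·r^2 − 621·p^2·r + 582·p·r + 162·p^3 − 126·p^2 − 84·p − 224·r^2 − 136·r + 48    [combine like terms]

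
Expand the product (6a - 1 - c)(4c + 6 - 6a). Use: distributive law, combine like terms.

(6a - 1 - c)(4c + 6 - 6a)
= 24ac + 36a - 36a^2 - 4c - 6 + 6a - 4c^2 - 6c + 6ac    [distributive law]
= 30ac + 42a - 36a^2 - 10c - 6 - 4c^2    [combine like terms]

30ac + 42a - 36a^2 - 10c - 6 - 4c^2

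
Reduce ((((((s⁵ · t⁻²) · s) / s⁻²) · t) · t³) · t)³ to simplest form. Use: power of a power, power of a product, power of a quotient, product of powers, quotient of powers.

((((((s⁵ · t⁻²) · s) / s⁻²) · t) · t³) · t)³
= ((((((s⁵ · t⁻²) · s) / s⁻²) · t) · t³)³) · (t³)    [power of a product]
= ((((((s⁵ · t⁻²) · s) / s⁻²) · t)³) · ((t³)³)) · (t³)    [power of a product]
= ((((((s⁵ · t⁻²) · s) / s⁻²)³) · (t³)) · ((t³)³)) · (t³)    [power of a product]
= ((((((s⁵ · t⁻²) · s)³) / ((s⁻²)³)) · (t³)) · ((t³)³)) · (t³)    [power of a quotient]
= ((((((s⁵ · t⁻²)³) · (s³)) / ((s⁻²)³)) · (t³)) · ((t³)³)) · (t³)    [power of a product]
= (((((((s⁵)³) · ((t⁻²)³)) · (s³)) / ((s⁻²)³)) · (t³)) · ((t³)³)) · (t³)    [power of a product]
= (((((s¹⁵ · ((t⁻²)³)) · (s³)) / ((s⁻²)³)) · (t³)) · ((t³)³)) · (t³)    [power of a power]
= (((((s¹⁵ · t⁻⁶) · (s³)) / ((s⁻²)³)) · (t³)) · ((t³)³)) · (t³)    [power of a power]
= (((((s¹⁵ · t⁻⁶) · s³) / s⁻⁶) · (t³)) · ((t³)³)) · (t³)    [power of a power]
= (((((s¹⁵ · t⁻⁶) · s³) / s⁻⁶) · t³) · t⁹) · (t³)    [power of a power]
= s²⁴t⁹    [quotient of powers; product of powers]

s²⁴t⁹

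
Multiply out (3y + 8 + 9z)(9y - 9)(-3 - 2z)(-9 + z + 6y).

(3y + 8 + 9z)(9y - 9)(-3 - 2z)(-9 + z + 6y)
= (27y^2 - 27y + 72y - 72 + 81yz - 81z)(-3 - 2z)(-9 + z + 6y)    [distributive law]
= (27y^2 + 45y - 72 + 81yz - 81z)(-3 - 2z)(-9 + z + 6y)    [combine like terms]
= (-81y^2 - 54y^2z - 135y - 90yz + 216 + 144z - 243yz - 162yz^2 + 243z + 162z^2)(-9 + z + 6y)    [distributive law]
= (-81y^2 - 54y^2z - 135y - 333yz + 216 + 387z - 162yz^2 + 162z^2)(-9 + z + 6y)    [combine like terms]
= 729y^2 - 81y^2z - 486y^3 + 486y^2z - 54y^2z^2 - 324y^3z + 1215y - 135yz - 810y^2 + 2997yz - 333yz^2 - 1998y^2z - 1944 + 216z + 1296y - 3483z + 387z^2 + 2322yz + 1458yz^2 - 162yz^3 - 972y^2z^2 - 1458z^2 + 162z^3 + 972yz^2    [distributive law]
= -81y^2 - 1593y^2z - 486y^3 - 1026y^2z^2 - 324y^3z + 2511y + 5184yz + 2097yz^2 - 1944 - 3267z - 1071z^2 - 162yz^3 + 162z^3    [combine like terms]

-81y^2 - 1593y^2z - 486y^3 - 1026y^2z^2 - 324y^3z + 2511y + 5184yz + 2097yz^2 - 1944 - 3267z - 1071z^2 - 162yz^3 + 162z^3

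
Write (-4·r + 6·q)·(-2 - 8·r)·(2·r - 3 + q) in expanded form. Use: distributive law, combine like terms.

(-4·r + 6·q)·(-2 - 8·r)·(2·r - 3 + q)
= (8·r + 32·r^2 - 12·q - 48·q·r)·(2·r - 3 + q)    [distributive law]
= 16·r^2 - 24·r + 8·q·r + 64·r^3 - 96·r^2 + 32·q·r^2 - 24·q·r + 36·q - 12·q^2 - 96·q·r^2 + 144·q·r - 48·q^2·r    [distributive law]
= -80·r^2 - 24·r + 128·q·r + 64·r^3 - 64·q·r^2 + 36·q - 12·q^2 - 48·q^2·r    [combine like terms]

-80·r^2 - 24·r + 128·q·r + 64·r^3 - 64·q·r^2 + 36·q - 12·q^2 - 48·q^2·r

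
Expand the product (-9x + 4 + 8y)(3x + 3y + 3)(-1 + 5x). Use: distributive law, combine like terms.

(-9x + 4 + 8y)(3x + 3y + 3)(-1 + 5x)
= (-27x² - 27xy - 27x + 12x + 12y + 12 + 24xy + 24y² + 24y)(-1 + 5x)    [distributive law]
= (-27x² - 3xy - 15x + 36y + 12 + 24y²)(-1 + 5x)    [combine like terms]
= 27x² - 135x³ + 3xy - 15x²y + 15x - 75x² - 36y + 180xy - 12 + 60x - 24y² + 120xy²    [distributive law]
= -48x² - 135x³ + 183xy - 15x²y + 75x - 36y - 12 - 24y² + 120xy²    [combine like terms]

-48x² - 135x³ + 183xy - 15x²y + 75x - 36y - 12 - 24y² + 120xy²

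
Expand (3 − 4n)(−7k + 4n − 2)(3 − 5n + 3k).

−81k + 249kn − 63k^2 + 90n − 148n^2 − 18 − 188kn^2 + 84k^2n + 80n^3

(3 − 4n)(−7k + 4n − 2)(3 − 5n + 3k)
= (−21k + 12n − 6 + 28kn − 16n^2 + 8n)(3 − 5n + 3k)    [distributive law]
= (−21k + 20n − 6 + 28kn − 16n^2)(3 − 5n + 3k)    [combine like terms]
= −63k + 105kn − 63k^2 + 60n − 100n^2 + 60kn − 18 + 30n − 18k + 84kn − 140kn^2 + 84k^2n − 48n^2 + 80n^3 − 48kn^2    [distributive law]
= −81k + 249kn − 63k^2 + 90n − 148n^2 − 18 − 188kn^2 + 84k^2n + 80n^3    [combine like terms]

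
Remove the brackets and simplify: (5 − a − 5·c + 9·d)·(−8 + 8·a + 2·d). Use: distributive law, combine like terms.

(5 − a − 5·c + 9·d)·(−8 + 8·a + 2·d)
= −40 + 40·a + 10·d + 8·a − 8·a^2 − 2·a·d + 40·c − 40·a·c − 10·c·d − 72·d + 72·a·d + 18·d^2    [distributive law]
= −40 + 48·a − 62·d − 8·a^2 + 70·a·d + 40·c − 40·a·c − 10·c·d + 18·d^2    [combine like terms]

−40 + 48·a − 62·d − 8·a^2 + 70·a·d + 40·c − 40·a·c − 10·c·d + 18·d^2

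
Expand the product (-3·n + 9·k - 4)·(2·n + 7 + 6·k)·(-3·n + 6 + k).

(-3·n + 9·k - 4)·(2·n + 7 + 6·k)·(-3·n + 6 + k)
= (-6·n² - 21·n - 18·k·n + 18·k·n + 63·k + 54·k² - 8·n - 28 - 24·k)·(-3·n + 6 + k)    [distributive law]
= (-6·n² - 29·n + 39·k + 54·k² - 28)·(-3·n + 6 + k)    [combine like terms]
= 18·n³ - 36·n² - 6·k·n² + 87·n² - 174·n - 29·k·n - 117·k·n + 234·k + 39·k² - 162·k²·n + 324·k² + 54·k³ + 84·n - 168 - 28·k    [distributive law]
= 18·n³ + 51·n² - 6·k·n² - 90·n - 146·k·n + 206·k + 363·k² - 162·k²·n + 54·k³ - 168    [combine like terms]

18·n³ + 51·n² - 6·k·n² - 90·n - 146·k·n + 206·k + 363·k² - 162·k²·n + 54·k³ - 168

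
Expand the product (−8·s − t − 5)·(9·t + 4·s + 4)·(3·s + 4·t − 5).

(−8·s − t − 5)·(9·t + 4·s + 4)·(3·s + 4·t − 5)
= (−72·s·t − 32·s^2 − 32·s − 9·t^2 − 4·s·t − 4·t − 45·t − 20·s − 20)·(3·s + 4·t − 5)    [distributive law]
= (−76·s·t − 32·s^2 − 52·s − 9·t^2 − 49·t − 20)·(3·s + 4·t − 5)    [combine like terms]
= −228·s^2·t − 304·s·t^2 + 380·s·t − 96·s^3 − 128·s^2·t + 160·s^2 − 156·s^2 − 208·s·t + 260·s − 27·s·t^2 − 36·t^3 + 45·t^2 − 147·s·t − 196·t^2 + 245·t − 60·s − 80·t + 100    [distributive law]
= −356·s^2·t − 331·s·t^2 + 25·s·t − 96·s^3 + 4·s^2 + 200·s − 36·t^3 − 151·t^2 + 165·t + 100    [combine like terms]

−356·s^2·t − 331·s·t^2 + 25·s·t − 96·s^3 + 4·s^2 + 200·s − 36·t^3 − 151·t^2 + 165·t + 100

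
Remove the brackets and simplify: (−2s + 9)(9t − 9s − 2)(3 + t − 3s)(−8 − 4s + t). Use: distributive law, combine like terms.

(−2s + 9)(9t − 9s − 2)(3 + t − 3s)(−8 − 4s + t)
= (−18st + 18s^2 + 4s + 81t − 81s − 18)(3 + t − 3s)(−8 − 4s + t)    [distributive law]
= (−18st + 18s^2 − 77s + 81t − 18)(3 + t − 3s)(−8 − 4s + t)    [combine like terms]
= (−54st − 18st^2 + 54s^2t + 54s^2 + 18s^2t − 54s^3 − 231s − 77st + 231s^2 + 243t + 81t^2 − 243st − 54 − 18t + 54s)(−8 − 4s + t)    [distributive law]
= (−374st − 18st^2 + 72s^2t + 285s^2 − 54s^3 − 177s + 225t + 81t^2 − 54)(−8 − 4s + t)    [combine like terms]
= 2992st + 1496s^2t − 374st^2 + 144st^2 + 72s^2t^2 − 18st^3 − 576s^2t − 288s^3t + 72s^2t^2 − 2280s^2 − 1140s^3 + 285s^2t + 432s^3 + 216s^4 − 54s^3t + 1416s + 708s^2 − 177st − 1800t − 900st + 225t^2 − 648t^2 − 324st^2 + 81t^3 + 432 + 216s − 54t    [distributive law]
= 1915st + 1205s^2t − 554st^2 + 144s^2t^2 − 18st^3 − 342s^3t − 1572s^2 − 708s^3 + 216s^4 + 1632s − 1854t − 423t^2 + 81t^3 + 432    [combine like terms]

1915st + 1205s^2t − 554st^2 + 144s^2t^2 − 18st^3 − 342s^3t − 1572s^2 − 708s^3 + 216s^4 + 1632s − 1854t − 423t^2 + 81t^3 + 432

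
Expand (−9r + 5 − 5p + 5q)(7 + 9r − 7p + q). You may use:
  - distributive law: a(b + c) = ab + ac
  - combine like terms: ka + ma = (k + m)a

(−9r + 5 − 5p + 5q)(7 + 9r − 7p + q)
= −63r − 81r^2 + 63pr − 9qr + 35 + 45r − 35p + 5q − 35p − 45pr + 35p^2 − 5pq + 35q + 45qr − 35pq + 5q^2    [distributive law]
= −18r − 81r^2 + 18pr + 36qr + 35 − 70p + 40q + 35p^2 − 40pq + 5q^2    [combine like terms]

−18r − 81r^2 + 18pr + 36qr + 35 − 70p + 40q + 35p^2 − 40pq + 5q^2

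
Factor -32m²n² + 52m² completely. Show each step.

4m²(-8n² + 13)

-32m²n² + 52m²
= 4(-8m²n² + 13m²)    [factor out 4]
= 4m²(-8n² + 13)    [factor out m²]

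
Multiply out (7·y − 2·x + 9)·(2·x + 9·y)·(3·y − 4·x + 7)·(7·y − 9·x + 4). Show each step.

−3549·x·y^3 + 2404·x^2·y^2 − 9298·x·y^2 + 76·x^3·y + 1998·x^2·y − 5413·x·y + 1323·y^4 + 5544·y^3 + 6705·y^2 − 144·x^4 + 964·x^3 − 1534·x^2 + 504·x + 2268·y

(7·y − 2·x + 9)·(2·x + 9·y)·(3·y − 4·x + 7)·(7·y − 9·x + 4)
= (14·x·y + 63·y^2 − 4·x^2 − 18·x·y + 18·x + 81·y)·(3·y − 4·x + 7)·(7·y − 9·x + 4)    [distributive law]
= (−4·x·y + 63·y^2 − 4·x^2 + 18·x + 81·y)·(3·y − 4·x + 7)·(7·y − 9·x + 4)    [combine like terms]
= (−12·x·y^2 + 16·x^2·y − 28·x·y + 189·y^3 − 252·x·y^2 + 441·y^2 − 12·x^2·y + 16·x^3 − 28·x^2 + 54·x·y − 72·x^2 + 126·x + 243·y^2 − 324·x·y + 567·y)·(7·y − 9·x + 4)    [distributive law]
= (−264·x·y^2 + 4·x^2·y − 298·x·y + 189·y^3 + 684·y^2 + 16·x^3 − 100·x^2 + 126·x + 567·y)·(7·y − 9·x + 4)    [combine like terms]
= −1848·x·y^3 + 2376·x^2·y^2 − 1056·x·y^2 + 28·x^2·y^2 − 36·x^3·y + 16·x^2·y − 2086·x·y^2 + 2682·x^2·y − 1192·x·y + 1323·y^4 − 1701·x·y^3 + 756·y^3 + 4788·y^3 − 6156·x·y^2 + 2736·y^2 + 112·x^3·y − 144·x^4 + 64·x^3 − 700·x^2·y + 900·x^3 − 400·x^2 + 882·x·y − 1134·x^2 + 504·x + 3969·y^2 − 5103·x·y + 2268·y    [distributive law]
= −3549·x·y^3 + 2404·x^2·y^2 − 9298·x·y^2 + 76·x^3·y + 1998·x^2·y − 5413·x·y + 1323·y^4 + 5544·y^3 + 6705·y^2 − 144·x^4 + 964·x^3 − 1534·x^2 + 504·x + 2268·y    [combine like terms]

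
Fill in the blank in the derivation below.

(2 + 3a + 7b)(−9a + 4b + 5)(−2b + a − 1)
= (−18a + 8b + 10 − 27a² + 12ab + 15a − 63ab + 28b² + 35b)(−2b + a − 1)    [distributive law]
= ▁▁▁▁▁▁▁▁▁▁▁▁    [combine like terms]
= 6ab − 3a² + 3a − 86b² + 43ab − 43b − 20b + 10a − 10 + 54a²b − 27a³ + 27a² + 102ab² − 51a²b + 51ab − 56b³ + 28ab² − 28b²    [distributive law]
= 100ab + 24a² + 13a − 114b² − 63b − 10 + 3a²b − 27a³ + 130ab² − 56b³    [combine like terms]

By combine like terms:

(−3a + 43b + 10 − 27a² − 51ab + 28b²)(−2b + a − 1)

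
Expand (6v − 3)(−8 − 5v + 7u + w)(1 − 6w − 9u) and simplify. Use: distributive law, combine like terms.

−33v + 204vw + 339uv − 30v^2 + 180v^2w + 270uv^2 − 306uvw − 378u^2v − 36vw^2 + 24 − 147w − 237u + 153uw + 189u^2 + 18w^2

(6v − 3)(−8 − 5v + 7u + w)(1 − 6w − 9u)
= (−48v − 30v^2 + 42uv + 6vw + 24 + 15v − 21u − 3w)(1 − 6w − 9u)    [distributive law]
= (−33v − 30v^2 + 42uv + 6vw + 24 − 21u − 3w)(1 − 6w − 9u)    [combine like terms]
= −33v + 198vw + 297uv − 30v^2 + 180v^2w + 270uv^2 + 42uv − 252uvw − 378u^2v + 6vw − 36vw^2 − 54uvw + 24 − 144w − 216u − 21u + 126uw + 189u^2 − 3w + 18w^2 + 27uw    [distributive law]
= −33v + 204vw + 339uv − 30v^2 + 180v^2w + 270uv^2 − 306uvw − 378u^2v − 36vw^2 + 24 − 147w − 237u + 153uw + 189u^2 + 18w^2    [combine like terms]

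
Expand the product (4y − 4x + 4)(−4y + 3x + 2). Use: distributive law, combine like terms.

−16y^2 + 28xy − 8y − 12x^2 + 4x + 8

(4y − 4x + 4)(−4y + 3x + 2)
= −16y^2 + 12xy + 8y + 16xy − 12x^2 − 8x − 16y + 12x + 8    [distributive law]
= −16y^2 + 28xy − 8y − 12x^2 + 4x + 8    [combine like terms]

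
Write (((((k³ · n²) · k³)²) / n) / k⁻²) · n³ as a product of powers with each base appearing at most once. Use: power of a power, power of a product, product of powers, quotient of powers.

k¹⁴·n⁶

(((((k³ · n²) · k³)²) / n) / k⁻²) · n³
= (((((k³ · n²)²) · ((k³)²)) / n) / k⁻²) · n³    [power of a product]
= ((((((k³)²) · ((n²)²)) · ((k³)²)) / n) / k⁻²) · n³    [power of a product]
= ((((k⁶ · ((n²)²)) · ((k³)²)) / n) / k⁻²) · n³    [power of a power]
= ((((k⁶ · n⁴) · ((k³)²)) / n) / k⁻²) · n³    [power of a power]
= ((((k⁶ · n⁴) · k⁶) / n) / k⁻²) · n³    [power of a power]
= k¹⁴·n⁶    [quotient of powers; product of powers]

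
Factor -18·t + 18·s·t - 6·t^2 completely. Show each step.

-18·t + 18·s·t - 6·t^2
= 6(-3·t + 3·s·t - t^2)    [factor out 6]
= 6·t(-3 + 3·s - t)    [factor out t]

6·t(-3 + 3·s - t)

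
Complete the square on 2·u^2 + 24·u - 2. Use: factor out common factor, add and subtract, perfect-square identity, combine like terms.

2·u^2 + 24·u - 2
= 2(u^2 + 12·u) - 2    [factor out 2 from the u-terms]
= 2(u^2 + 12·u + 36 - 36) - 2    [add and subtract 36 inside the bracket]
= 2(u + 6)^2 - 72 - 2    [perfect-square identity]
= 2(u + 6)^2 - 74    [combine constants]

2(u + 6)^2 - 74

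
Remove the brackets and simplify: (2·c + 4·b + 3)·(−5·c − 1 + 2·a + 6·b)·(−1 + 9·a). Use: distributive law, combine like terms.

(2·c + 4·b + 3)·(−5·c − 1 + 2·a + 6·b)·(−1 + 9·a)
= (−10·c^2 − 2·c + 4·a·c + 12·b·c − 20·b·c − 4·b + 8·a·b + 24·b^2 − 15·c − 3 + 6·a + 18·b)·(−1 + 9·a)    [distributive law]
= (−10·c^2 − 17·c + 4·a·c − 8·b·c + 14·b + 8·a·b + 24·b^2 − 3 + 6·a)·(−1 + 9·a)    [combine like terms]
= 10·c^2 − 90·a·c^2 + 17·c − 153·a·c − 4·a·c + 36·a^2·c + 8·b·c − 72·a·b·c − 14·b + 126·a·b − 8·a·b + 72·a^2·b − 24·b^2 + 216·a·b^2 + 3 − 27·a − 6·a + 54·a^2    [distributive law]
= 10·c^2 − 90·a·c^2 + 17·c − 157·a·c + 36·a^2·c + 8·b·c − 72·a·b·c − 14·b + 118·a·b + 72·a^2·b − 24·b^2 + 216·a·b^2 + 3 − 33·a + 54·a^2    [combine like terms]

10·c^2 − 90·a·c^2 + 17·c − 157·a·c + 36·a^2·c + 8·b·c − 72·a·b·c − 14·b + 118·a·b + 72·a^2·b − 24·b^2 + 216·a·b^2 + 3 − 33·a + 54·a^2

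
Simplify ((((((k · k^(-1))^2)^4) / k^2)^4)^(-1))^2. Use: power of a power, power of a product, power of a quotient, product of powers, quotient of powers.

((((((k · k^(-1))^2)^4) / k^2)^4)^(-1))^2
= (((((k · k^(-1))^2)^4) / k^2)^4)^(-2)    [power of a power]
= ((((k · k^(-1))^2)^4) / k^2)^(-8)    [power of a power]
= ((((k · k^(-1))^2)^4)^(-8)) / ((k^2)^(-8))    [power of a quotient]
= (((k · k^(-1))^2)^(-32)) / ((k^2)^(-8))    [power of a power]
= ((k · k^(-1))^(-64)) / ((k^2)^(-8))    [power of a power]
= ((k^(-64)) · ((k^(-1))^(-64))) / ((k^2)^(-8))    [power of a product]
= (k^(-64) · k^64) / ((k^2)^(-8))    [power of a power]
= k^0 / ((k^2)^(-8))    [product of powers]
= k^0 / k^(-16)    [power of a power]
= k^16    [quotient of powers]

k^16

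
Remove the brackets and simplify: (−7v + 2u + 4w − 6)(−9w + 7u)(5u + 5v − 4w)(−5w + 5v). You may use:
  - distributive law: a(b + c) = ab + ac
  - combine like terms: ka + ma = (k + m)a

−3905uvw² + 4030uv²w − 3735v²w² + 1575v³w + 2880vw³ + 845u²vw − 875u²v² − 1225uv³ + 30u²w² + 1100uw³ − 350u³w + 350u³v − 720w⁴ − 2190uw² + 3240uvw − 2430vw² + 1350v²w + 1080w³ + 1050u²w − 1050u²v − 1050uv²

(−7v + 2u + 4w − 6)(−9w + 7u)(5u + 5v − 4w)(−5w + 5v)
= (63vw − 49uv − 18uw + 14u² − 36w² + 28uw + 54w − 42u)(5u + 5v − 4w)(−5w + 5v)    [distributive law]
= (63vw − 49uv + 10uw + 14u² − 36w² + 54w − 42u)(5u + 5v − 4w)(−5w + 5v)    [combine like terms]
= (315uvw + 315v²w − 252vw² − 245u²v − 245uv² + 196uvw + 50u²w + 50uvw − 40uw² + 70u³ + 70u²v − 56u²w − 180uw² − 180vw² + 144w³ + 270uw + 270vw − 216w² − 210u² − 210uv + 168uw)(−5w + 5v)    [distributive law]
= (561uvw + 315v²w − 432vw² − 175u²v − 245uv² − 6u²w − 220uw² + 70u³ + 144w³ + 438uw + 270vw − 216w² − 210u² − 210uv)(−5w + 5v)    [combine like terms]
= −2805uvw² + 2805uv²w − 1575v²w² + 1575v³w + 2160vw³ − 2160v²w² + 875u²vw − 875u²v² + 1225uv²w − 1225uv³ + 30u²w² − 30u²vw + 1100uw³ − 1100uvw² − 350u³w + 350u³v − 720w⁴ + 720vw³ − 2190uw² + 2190uvw − 1350vw² + 1350v²w + 1080w³ − 1080vw² + 1050u²w − 1050u²v + 1050uvw − 1050uv²    [distributive law]
= −3905uvw² + 4030uv²w − 3735v²w² + 1575v³w + 2880vw³ + 845u²vw − 875u²v² − 1225uv³ + 30u²w² + 1100uw³ − 350u³w + 350u³v − 720w⁴ − 2190uw² + 3240uvw − 2430vw² + 1350v²w + 1080w³ + 1050u²w − 1050u²v − 1050uv²    [combine like terms]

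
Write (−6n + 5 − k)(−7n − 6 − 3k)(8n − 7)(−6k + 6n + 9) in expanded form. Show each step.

−816kn^3 + 2016n^4 + 1308n^3 + 2034kn^2 − 4056n^2 − 363kn − 963n − 1056k^2n^2 + 1572k^2n − 693k + 1890 − 567k^2 − 144k^3n + 126k^3

(−6n + 5 − k)(−7n − 6 − 3k)(8n − 7)(−6k + 6n + 9)
= (42n^2 + 36n + 18kn − 35n − 30 − 15k + 7kn + 6k + 3k^2)(8n − 7)(−6k + 6n + 9)    [distributive law]
= (42n^2 + n + 25kn − 30 − 9k + 3k^2)(8n − 7)(−6k + 6n + 9)    [combine like terms]
= (336n^3 − 294n^2 + 8n^2 − 7n + 200kn^2 − 175kn − 240n + 210 − 72kn + 63k + 24k^2n − 21k^2)(−6k + 6n + 9)    [distributive law]
= (336n^3 − 286n^2 − 247n + 200kn^2 − 247kn + 210 + 63k + 24k^2n − 21k^2)(−6k + 6n + 9)    [combine like terms]
= −2016kn^3 + 2016n^4 + 3024n^3 + 1716kn^2 − 1716n^3 − 2574n^2 + 1482kn − 1482n^2 − 2223n − 1200k^2n^2 + 1200kn^3 + 1800kn^2 + 1482k^2n − 1482kn^2 − 2223kn − 1260k + 1260n + 1890 − 378k^2 + 378kn + 567k − 144k^3n + 144k^2n^2 + 216k^2n + 126k^3 − 126k^2n − 189k^2    [distributive law]
= −816kn^3 + 2016n^4 + 1308n^3 + 2034kn^2 − 4056n^2 − 363kn − 963n − 1056k^2n^2 + 1572k^2n − 693k + 1890 − 567k^2 − 144k^3n + 126k^3    [combine like terms]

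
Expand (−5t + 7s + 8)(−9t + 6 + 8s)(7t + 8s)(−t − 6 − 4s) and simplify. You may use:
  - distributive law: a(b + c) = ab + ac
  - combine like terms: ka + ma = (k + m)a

−315t⁴ − 1176t³ − 899st³ + 5096st² + 1876s²t² + 3948t² − 1284st + 2040s²t + 1280s³t − 6624s² − 6080s³ − 1792s⁴ − 2016t − 2304s

(−5t + 7s + 8)(−9t + 6 + 8s)(7t + 8s)(−t − 6 − 4s)
= (45t² − 30t − 40st − 63st + 42s + 56s² − 72t + 48 + 64s)(7t + 8s)(−t − 6 − 4s)    [distributive law]
= (45t² − 102t − 103st + 106s + 56s² + 48)(7t + 8s)(−t − 6 − 4s)    [combine like terms]
= (315t³ + 360st² − 714t² − 816st − 721st² − 824s²t + 742st + 848s² + 392s²t + 448s³ + 336t + 384s)(−t − 6 − 4s)    [distributive law]
= (315t³ − 361st² − 714t² − 74st − 432s²t + 848s² + 448s³ + 336t + 384s)(−t − 6 − 4s)    [combine like terms]
= −315t⁴ − 1890t³ − 1260st³ + 361st³ + 2166st² + 1444s²t² + 714t³ + 4284t² + 2856st² + 74st² + 444st + 296s²t + 432s²t² + 2592s²t + 1728s³t − 848s²t − 5088s² − 3392s³ − 448s³t − 2688s³ − 1792s⁴ − 336t² − 2016t − 1344st − 384st − 2304s − 1536s²    [distributive law]
= −315t⁴ − 1176t³ − 899st³ + 5096st² + 1876s²t² + 3948t² − 1284st + 2040s²t + 1280s³t − 6624s² − 6080s³ − 1792s⁴ − 2016t − 2304s    [combine like terms]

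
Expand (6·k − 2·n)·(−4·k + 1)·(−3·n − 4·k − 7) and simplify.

(6·k − 2·n)·(−4·k + 1)·(−3·n − 4·k − 7)
= (−24·k^2 + 6·k + 8·k·n − 2·n)·(−3·n − 4·k − 7)    [distributive law]
= 72·k^2·n + 96·k^3 + 168·k^2 − 18·k·n − 24·k^2 − 42·k − 24·k·n^2 − 32·k^2·n − 56·k·n + 6·n^2 + 8·k·n + 14·n    [distributive law]
= 40·k^2·n + 96·k^3 + 144·k^2 − 66·k·n − 42·k − 24·k·n^2 + 6·n^2 + 14·n    [combine like terms]

40·k^2·n + 96·k^3 + 144·k^2 − 66·k·n − 42·k − 24·k·n^2 + 6·n^2 + 14·n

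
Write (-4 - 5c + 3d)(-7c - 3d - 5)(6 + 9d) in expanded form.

(-4 - 5c + 3d)(-7c - 3d - 5)(6 + 9d)
= (28c + 12d + 20 + 35c^2 + 15cd + 25c - 21cd - 9d^2 - 15d)(6 + 9d)    [distributive law]
= (53c - 3d + 20 + 35c^2 - 6cd - 9d^2)(6 + 9d)    [combine like terms]
= 318c + 477cd - 18d - 27d^2 + 120 + 180d + 210c^2 + 315c^2d - 36cd - 54cd^2 - 54d^2 - 81d^3    [distributive law]
= 318c + 441cd + 162d - 81d^2 + 120 + 210c^2 + 315c^2d - 54cd^2 - 81d^3    [combine like terms]

318c + 441cd + 162d - 81d^2 + 120 + 210c^2 + 315c^2d - 54cd^2 - 81d^3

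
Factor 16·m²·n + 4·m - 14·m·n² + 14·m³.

16·m²·n + 4·m - 14·m·n² + 14·m³
= 2(8·m²·n + 2·m - 7·m·n² + 7·m³)    [factor out 2]
= 2·m(8·m·n + 2 - 7·n² + 7·m²)    [factor out m]

2·m(8·m·n + 2 - 7·n² + 7·m²)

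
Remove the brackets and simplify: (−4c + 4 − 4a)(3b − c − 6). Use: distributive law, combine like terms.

−12bc + 4c² + 20c + 12b − 24 − 12ab + 4ac + 24a

(−4c + 4 − 4a)(3b − c − 6)
= −12bc + 4c² + 24c + 12b − 4c − 24 − 12ab + 4ac + 24a    [distributive law]
= −12bc + 4c² + 20c + 12b − 24 − 12ab + 4ac + 24a    [combine like terms]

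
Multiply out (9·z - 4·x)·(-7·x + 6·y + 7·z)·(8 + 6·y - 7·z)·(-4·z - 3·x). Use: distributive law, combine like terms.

(9·z - 4·x)·(-7·x + 6·y + 7·z)·(8 + 6·y - 7·z)·(-4·z - 3·x)
= (-63·x·z + 54·y·z + 63·z^2 + 28·x^2 - 24·x·y - 28·x·z)·(8 + 6·y - 7·z)·(-4·z - 3·x)    [distributive law]
= (-91·x·z + 54·y·z + 63·z^2 + 28·x^2 - 24·x·y)·(8 + 6·y - 7·z)·(-4·z - 3·x)    [combine like terms]
= (-728·x·z - 546·x·y·z + 637·x·z^2 + 432·y·z + 324·y^2·z - 378·y·z^2 + 504·z^2 + 378·y·z^2 - 441·z^3 + 224·x^2 + 168·x^2·y - 196·x^2·z - 192·x·y - 144·x·y^2 + 168·x·y·z)·(-4·z - 3·x)    [distributive law]
= (-728·x·z - 378·x·y·z + 637·x·z^2 + 432·y·z + 324·y^2·z + 504·z^2 - 441·z^3 + 224·x^2 + 168·x^2·y - 196·x^2·z - 192·x·y - 144·x·y^2)·(-4·z - 3·x)    [combine like terms]
= 2912·x·z^2 + 2184·x^2·z + 1512·x·y·z^2 + 1134·x^2·y·z - 2548·x·z^3 - 1911·x^2·z^2 - 1728·y·z^2 - 1296·x·y·z - 1296·y^2·z^2 - 972·x·y^2·z - 2016·z^3 - 1512·x·z^2 + 1764·z^4 + 1323·x·z^3 - 896·x^2·z - 672·x^3 - 672·x^2·y·z - 504·x^3·y + 784·x^2·z^2 + 588·x^3·z + 768·x·y·z + 576·x^2·y + 576·x·y^2·z + 432·x^2·y^2    [distributive law]
= 1400·x·z^2 + 1288·x^2·z + 1512·x·y·z^2 + 462·x^2·y·z - 1225·x·z^3 - 1127·x^2·z^2 - 1728·y·z^2 - 528·x·y·z - 1296·y^2·z^2 - 396·x·y^2·z - 2016·z^3 + 1764·z^4 - 672·x^3 - 504·x^3·y + 588·x^3·z + 576·x^2·y + 432·x^2·y^2    [combine like terms]

1400·x·z^2 + 1288·x^2·z + 1512·x·y·z^2 + 462·x^2·y·z - 1225·x·z^3 - 1127·x^2·z^2 - 1728·y·z^2 - 528·x·y·z - 1296·y^2·z^2 - 396·x·y^2·z - 2016·z^3 + 1764·z^4 - 672·x^3 - 504·x^3·y + 588·x^3·z + 576·x^2·y + 432·x^2·y^2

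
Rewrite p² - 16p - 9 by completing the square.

p² - 16p - 9
= p² - 16p + 64 - 64 - 9    [add and subtract 64]
= (p - 8)² - 64 - 9    [perfect-square identity]
= (p - 8)² - 73    [combine constants]

(p - 8)² - 73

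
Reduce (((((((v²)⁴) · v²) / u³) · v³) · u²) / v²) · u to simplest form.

v¹¹

(((((((v²)⁴) · v²) / u³) · v³) · u²) / v²) · u
= (((((v⁸ · v²) / u³) · v³) · u²) / v²) · u    [power of a power]
= ((((v¹⁰ / u³) · v³) · u²) / v²) · u    [product of powers]
= v¹¹    [quotient of powers; product of powers]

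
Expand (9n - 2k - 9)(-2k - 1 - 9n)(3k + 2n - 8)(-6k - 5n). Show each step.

-1676k^2n - 6032kn^2 - 3960n^3 + 4013kn + 2790n^2 + 1418k^2n^2 + 2187kn^3 + 810n^4 - 72k^4 - 108k^3n - 168k^3 + 798k^2 + 432k + 360n

(9n - 2k - 9)(-2k - 1 - 9n)(3k + 2n - 8)(-6k - 5n)
= (-18kn - 9n - 81n^2 + 4k^2 + 2k + 18kn + 18k + 9 + 81n)(3k + 2n - 8)(-6k - 5n)    [distributive law]
= (72n - 81n^2 + 4k^2 + 20k + 9)(3k + 2n - 8)(-6k - 5n)    [combine like terms]
= (216kn + 144n^2 - 576n - 243kn^2 - 162n^3 + 648n^2 + 12k^3 + 8k^2n - 32k^2 + 60k^2 + 40kn - 160k + 27k + 18n - 72)(-6k - 5n)    [distributive law]
= (256kn + 792n^2 - 558n - 243kn^2 - 162n^3 + 12k^3 + 8k^2n + 28k^2 - 133k - 72)(-6k - 5n)    [combine like terms]
= -1536k^2n - 1280kn^2 - 4752kn^2 - 3960n^3 + 3348kn + 2790n^2 + 1458k^2n^2 + 1215kn^3 + 972kn^3 + 810n^4 - 72k^4 - 60k^3n - 48k^3n - 40k^2n^2 - 168k^3 - 140k^2n + 798k^2 + 665kn + 432k + 360n    [distributive law]
= -1676k^2n - 6032kn^2 - 3960n^3 + 4013kn + 2790n^2 + 1418k^2n^2 + 2187kn^3 + 810n^4 - 72k^4 - 108k^3n - 168k^3 + 798k^2 + 432k + 360n    [combine like terms]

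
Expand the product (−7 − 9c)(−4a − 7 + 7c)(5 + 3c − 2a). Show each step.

(−7 − 9c)(−4a − 7 + 7c)(5 + 3c − 2a)
= (28a + 49 − 49c + 36ac + 63c − 63c^2)(5 + 3c − 2a)    [distributive law]
= (28a + 49 + 14c + 36ac − 63c^2)(5 + 3c − 2a)    [combine like terms]
= 140a + 84ac − 56a^2 + 245 + 147c − 98a + 70c + 42c^2 − 28ac + 180ac + 108ac^2 − 72a^2c − 315c^2 − 189c^3 + 126ac^2    [distributive law]
= 42a + 236ac − 56a^2 + 245 + 217c − 273c^2 + 234ac^2 − 72a^2c − 189c^3    [combine like terms]

42a + 236ac − 56a^2 + 245 + 217c − 273c^2 + 234ac^2 − 72a^2c − 189c^3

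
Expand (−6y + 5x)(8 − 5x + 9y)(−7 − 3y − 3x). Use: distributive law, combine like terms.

(−6y + 5x)(8 − 5x + 9y)(−7 − 3y − 3x)
= (−48y + 30xy − 54y² + 40x − 25x² + 45xy)(−7 − 3y − 3x)    [distributive law]
= (−48y + 75xy − 54y² + 40x − 25x²)(−7 − 3y − 3x)    [combine like terms]
= 336y + 144y² + 144xy − 525xy − 225xy² − 225x²y + 378y² + 162y³ + 162xy² − 280x − 120xy − 120x² + 175x² + 75x²y + 75x³    [distributive law]
= 336y + 522y² − 501xy − 63xy² − 150x²y + 162y³ − 280x + 55x² + 75x³    [combine like terms]

336y + 522y² − 501xy − 63xy² − 150x²y + 162y³ − 280x + 55x² + 75x³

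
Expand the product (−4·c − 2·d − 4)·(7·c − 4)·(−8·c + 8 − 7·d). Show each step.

224·c³ − 128·c² + 308·c²·d − 224·c − 92·c·d + 98·c·d² − 48·d − 56·d² + 128

(−4·c − 2·d − 4)·(7·c − 4)·(−8·c + 8 − 7·d)
= (−28·c² + 16·c − 14·c·d + 8·d − 28·c + 16)·(−8·c + 8 − 7·d)    [distributive law]
= (−28·c² − 12·c − 14·c·d + 8·d + 16)·(−8·c + 8 − 7·d)    [combine like terms]
= 224·c³ − 224·c² + 196·c²·d + 96·c² − 96·c + 84·c·d + 112·c²·d − 112·c·d + 98·c·d² − 64·c·d + 64·d − 56·d² − 128·c + 128 − 112·d    [distributive law]
= 224·c³ − 128·c² + 308·c²·d − 224·c − 92·c·d + 98·c·d² − 48·d − 56·d² + 128    [combine like terms]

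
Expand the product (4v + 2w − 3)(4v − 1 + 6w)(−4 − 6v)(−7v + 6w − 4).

(4v + 2w − 3)(4v − 1 + 6w)(−4 − 6v)(−7v + 6w − 4)
= (16v^2 − 4v + 24vw + 8vw − 2w + 12w^2 − 12v + 3 − 18w)(−4 − 6v)(−7v + 6w − 4)    [distributive law]
= (16v^2 − 16v + 32vw − 20w + 12w^2 + 3)(−4 − 6v)(−7v + 6w − 4)    [combine like terms]
= (−64v^2 − 96v^3 + 64v + 96v^2 − 128vw − 192v^2w + 80w + 120vw − 48w^2 − 72vw^2 − 12 − 18v)(−7v + 6w − 4)    [distributive law]
= (32v^2 − 96v^3 + 46v − 8vw − 192v^2w + 80w − 48w^2 − 72vw^2 − 12)(−7v + 6w − 4)    [combine like terms]
= −224v^3 + 192v^2w − 128v^2 + 672v^4 − 576v^3w + 384v^3 − 322v^2 + 276vw − 184v + 56v^2w − 48vw^2 + 32vw + 1344v^3w − 1152v^2w^2 + 768v^2w − 560vw + 480w^2 − 320w + 336vw^2 − 288w^3 + 192w^2 + 504v^2w^2 − 432vw^3 + 288vw^2 + 84v − 72w + 48    [distributive law]
= 160v^3 + 1016v^2w − 450v^2 + 672v^4 + 768v^3w − 252vw − 100v + 576vw^2 − 648v^2w^2 + 672w^2 − 392w − 288w^3 − 432vw^3 + 48    [combine like terms]

160v^3 + 1016v^2w − 450v^2 + 672v^4 + 768v^3w − 252vw − 100v + 576vw^2 − 648v^2w^2 + 672w^2 − 392w − 288w^3 − 432vw^3 + 48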